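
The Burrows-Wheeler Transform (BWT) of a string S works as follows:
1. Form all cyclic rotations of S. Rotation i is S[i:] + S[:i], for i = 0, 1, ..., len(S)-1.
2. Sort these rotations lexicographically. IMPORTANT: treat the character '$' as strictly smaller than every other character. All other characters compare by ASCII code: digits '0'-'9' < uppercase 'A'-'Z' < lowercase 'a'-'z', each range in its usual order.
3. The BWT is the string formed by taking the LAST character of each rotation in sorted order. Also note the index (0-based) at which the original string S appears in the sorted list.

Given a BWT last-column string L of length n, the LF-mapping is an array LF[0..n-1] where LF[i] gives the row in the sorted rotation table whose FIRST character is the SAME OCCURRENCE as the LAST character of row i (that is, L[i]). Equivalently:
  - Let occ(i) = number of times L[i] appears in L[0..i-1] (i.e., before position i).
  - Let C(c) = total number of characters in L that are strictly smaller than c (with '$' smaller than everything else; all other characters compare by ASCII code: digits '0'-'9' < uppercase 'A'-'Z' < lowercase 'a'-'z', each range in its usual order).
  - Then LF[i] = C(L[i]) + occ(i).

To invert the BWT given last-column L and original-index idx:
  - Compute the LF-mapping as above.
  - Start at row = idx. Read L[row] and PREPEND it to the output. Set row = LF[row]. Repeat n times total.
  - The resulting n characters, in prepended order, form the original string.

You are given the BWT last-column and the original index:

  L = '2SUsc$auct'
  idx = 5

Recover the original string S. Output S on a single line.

LF mapping: 1 2 3 7 5 0 4 9 6 8
Walk LF starting at row 5, prepending L[row]:
  step 1: row=5, L[5]='$', prepend. Next row=LF[5]=0
  step 2: row=0, L[0]='2', prepend. Next row=LF[0]=1
  step 3: row=1, L[1]='S', prepend. Next row=LF[1]=2
  step 4: row=2, L[2]='U', prepend. Next row=LF[2]=3
  step 5: row=3, L[3]='s', prepend. Next row=LF[3]=7
  step 6: row=7, L[7]='u', prepend. Next row=LF[7]=9
  step 7: row=9, L[9]='t', prepend. Next row=LF[9]=8
  step 8: row=8, L[8]='c', prepend. Next row=LF[8]=6
  step 9: row=6, L[6]='a', prepend. Next row=LF[6]=4
  step 10: row=4, L[4]='c', prepend. Next row=LF[4]=5
Reversed output: cactusUS2$

Answer: cactusUS2$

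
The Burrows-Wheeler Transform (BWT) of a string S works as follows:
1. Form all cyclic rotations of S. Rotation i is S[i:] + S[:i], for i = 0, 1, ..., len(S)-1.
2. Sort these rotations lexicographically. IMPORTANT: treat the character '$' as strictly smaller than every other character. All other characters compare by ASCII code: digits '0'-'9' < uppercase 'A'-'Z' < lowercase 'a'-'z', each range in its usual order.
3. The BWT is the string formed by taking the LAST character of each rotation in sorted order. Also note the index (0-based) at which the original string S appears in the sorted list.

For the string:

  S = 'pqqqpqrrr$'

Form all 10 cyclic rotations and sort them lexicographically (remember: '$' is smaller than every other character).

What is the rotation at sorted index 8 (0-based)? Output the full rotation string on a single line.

All 10 rotations (rotation i = S[i:]+S[:i]):
  rot[0] = pqqqpqrrr$
  rot[1] = qqqpqrrr$p
  rot[2] = qqpqrrr$pq
  rot[3] = qpqrrr$pqq
  rot[4] = pqrrr$pqqq
  rot[5] = qrrr$pqqqp
  rot[6] = rrr$pqqqpq
  rot[7] = rr$pqqqpqr
  rot[8] = r$pqqqpqrr
  rot[9] = $pqqqpqrrr
Sorted (with $ < everything):
  sorted[0] = $pqqqpqrrr
  sorted[1] = pqqqpqrrr$
  sorted[2] = pqrrr$pqqq
  sorted[3] = qpqrrr$pqq
  sorted[4] = qqpqrrr$pq
  sorted[5] = qqqpqrrr$p
  sorted[6] = qrrr$pqqqp
  sorted[7] = r$pqqqpqrr
  sorted[8] = rr$pqqqpqr
  sorted[9] = rrr$pqqqpq
sorted[8] = rr$pqqqpqr

Answer: rr$pqqqpqr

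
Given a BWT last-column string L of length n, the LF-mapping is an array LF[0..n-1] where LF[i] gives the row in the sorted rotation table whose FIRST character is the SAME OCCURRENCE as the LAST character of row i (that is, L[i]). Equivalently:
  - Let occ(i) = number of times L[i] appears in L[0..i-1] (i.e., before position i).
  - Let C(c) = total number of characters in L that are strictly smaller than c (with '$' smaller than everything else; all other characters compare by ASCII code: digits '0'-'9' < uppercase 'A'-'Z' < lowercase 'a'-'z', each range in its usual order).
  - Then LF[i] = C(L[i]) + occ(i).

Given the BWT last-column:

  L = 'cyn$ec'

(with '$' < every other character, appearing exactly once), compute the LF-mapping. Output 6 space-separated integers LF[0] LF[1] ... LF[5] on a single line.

Char counts: '$':1, 'c':2, 'e':1, 'n':1, 'y':1
C (first-col start): C('$')=0, C('c')=1, C('e')=3, C('n')=4, C('y')=5
L[0]='c': occ=0, LF[0]=C('c')+0=1+0=1
L[1]='y': occ=0, LF[1]=C('y')+0=5+0=5
L[2]='n': occ=0, LF[2]=C('n')+0=4+0=4
L[3]='$': occ=0, LF[3]=C('$')+0=0+0=0
L[4]='e': occ=0, LF[4]=C('e')+0=3+0=3
L[5]='c': occ=1, LF[5]=C('c')+1=1+1=2

Answer: 1 5 4 0 3 2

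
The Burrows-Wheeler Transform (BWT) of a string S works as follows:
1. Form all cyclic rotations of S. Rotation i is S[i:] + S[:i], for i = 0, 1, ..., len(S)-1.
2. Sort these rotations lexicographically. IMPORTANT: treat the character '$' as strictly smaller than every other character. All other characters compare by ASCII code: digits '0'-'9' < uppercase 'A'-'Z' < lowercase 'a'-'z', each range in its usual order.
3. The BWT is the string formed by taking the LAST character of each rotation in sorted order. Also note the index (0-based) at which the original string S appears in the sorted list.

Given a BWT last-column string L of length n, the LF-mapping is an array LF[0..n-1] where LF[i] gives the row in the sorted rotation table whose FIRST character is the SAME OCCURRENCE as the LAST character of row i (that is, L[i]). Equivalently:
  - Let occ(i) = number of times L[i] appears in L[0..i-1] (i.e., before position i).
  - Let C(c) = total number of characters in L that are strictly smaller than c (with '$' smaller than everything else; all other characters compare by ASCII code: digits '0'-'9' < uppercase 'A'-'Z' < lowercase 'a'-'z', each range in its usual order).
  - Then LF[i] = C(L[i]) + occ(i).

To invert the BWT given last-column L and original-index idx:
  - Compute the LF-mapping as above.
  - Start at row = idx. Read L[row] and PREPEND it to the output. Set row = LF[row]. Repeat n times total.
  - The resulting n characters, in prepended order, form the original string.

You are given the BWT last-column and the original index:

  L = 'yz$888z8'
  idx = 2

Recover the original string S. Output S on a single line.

LF mapping: 5 6 0 1 2 3 7 4
Walk LF starting at row 2, prepending L[row]:
  step 1: row=2, L[2]='$', prepend. Next row=LF[2]=0
  step 2: row=0, L[0]='y', prepend. Next row=LF[0]=5
  step 3: row=5, L[5]='8', prepend. Next row=LF[5]=3
  step 4: row=3, L[3]='8', prepend. Next row=LF[3]=1
  step 5: row=1, L[1]='z', prepend. Next row=LF[1]=6
  step 6: row=6, L[6]='z', prepend. Next row=LF[6]=7
  step 7: row=7, L[7]='8', prepend. Next row=LF[7]=4
  step 8: row=4, L[4]='8', prepend. Next row=LF[4]=2
Reversed output: 88zz88y$

Answer: 88zz88y$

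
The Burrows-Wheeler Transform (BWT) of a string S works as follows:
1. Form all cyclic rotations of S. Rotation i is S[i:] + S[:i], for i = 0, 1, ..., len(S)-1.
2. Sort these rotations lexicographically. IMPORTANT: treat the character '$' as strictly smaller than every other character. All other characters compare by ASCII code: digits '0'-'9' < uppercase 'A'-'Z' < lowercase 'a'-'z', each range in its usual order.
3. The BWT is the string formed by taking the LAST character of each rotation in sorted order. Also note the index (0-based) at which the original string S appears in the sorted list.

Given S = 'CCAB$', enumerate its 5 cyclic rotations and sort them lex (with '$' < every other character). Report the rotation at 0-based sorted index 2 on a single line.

All 5 rotations (rotation i = S[i:]+S[:i]):
  rot[0] = CCAB$
  rot[1] = CAB$C
  rot[2] = AB$CC
  rot[3] = B$CCA
  rot[4] = $CCAB
Sorted (with $ < everything):
  sorted[0] = $CCAB
  sorted[1] = AB$CC
  sorted[2] = B$CCA
  sorted[3] = CAB$C
  sorted[4] = CCAB$
sorted[2] = B$CCA

Answer: B$CCA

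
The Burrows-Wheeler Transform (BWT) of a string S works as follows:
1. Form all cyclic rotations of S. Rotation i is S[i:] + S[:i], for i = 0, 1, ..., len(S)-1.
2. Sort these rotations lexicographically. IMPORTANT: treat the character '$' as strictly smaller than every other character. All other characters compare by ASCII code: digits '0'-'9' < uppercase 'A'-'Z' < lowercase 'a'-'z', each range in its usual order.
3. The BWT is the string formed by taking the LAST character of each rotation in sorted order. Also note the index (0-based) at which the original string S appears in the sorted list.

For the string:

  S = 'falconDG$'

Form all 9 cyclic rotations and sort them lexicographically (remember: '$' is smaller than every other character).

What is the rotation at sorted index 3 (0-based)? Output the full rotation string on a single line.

All 9 rotations (rotation i = S[i:]+S[:i]):
  rot[0] = falconDG$
  rot[1] = alconDG$f
  rot[2] = lconDG$fa
  rot[3] = conDG$fal
  rot[4] = onDG$falc
  rot[5] = nDG$falco
  rot[6] = DG$falcon
  rot[7] = G$falconD
  rot[8] = $falconDG
Sorted (with $ < everything):
  sorted[0] = $falconDG
  sorted[1] = DG$falcon
  sorted[2] = G$falconD
  sorted[3] = alconDG$f
  sorted[4] = conDG$fal
  sorted[5] = falconDG$
  sorted[6] = lconDG$fa
  sorted[7] = nDG$falco
  sorted[8] = onDG$falc
sorted[3] = alconDG$f

Answer: alconDG$f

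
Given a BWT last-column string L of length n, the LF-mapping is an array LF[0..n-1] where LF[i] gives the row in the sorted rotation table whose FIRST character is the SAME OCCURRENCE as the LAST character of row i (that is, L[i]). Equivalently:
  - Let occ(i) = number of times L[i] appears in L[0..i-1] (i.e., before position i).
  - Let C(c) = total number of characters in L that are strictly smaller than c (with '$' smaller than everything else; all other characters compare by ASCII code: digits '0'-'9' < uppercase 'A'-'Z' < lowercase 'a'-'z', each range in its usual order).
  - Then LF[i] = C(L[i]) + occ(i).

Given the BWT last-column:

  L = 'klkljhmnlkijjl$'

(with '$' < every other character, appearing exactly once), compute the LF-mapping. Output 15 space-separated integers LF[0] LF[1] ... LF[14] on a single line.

Char counts: '$':1, 'h':1, 'i':1, 'j':3, 'k':3, 'l':4, 'm':1, 'n':1
C (first-col start): C('$')=0, C('h')=1, C('i')=2, C('j')=3, C('k')=6, C('l')=9, C('m')=13, C('n')=14
L[0]='k': occ=0, LF[0]=C('k')+0=6+0=6
L[1]='l': occ=0, LF[1]=C('l')+0=9+0=9
L[2]='k': occ=1, LF[2]=C('k')+1=6+1=7
L[3]='l': occ=1, LF[3]=C('l')+1=9+1=10
L[4]='j': occ=0, LF[4]=C('j')+0=3+0=3
L[5]='h': occ=0, LF[5]=C('h')+0=1+0=1
L[6]='m': occ=0, LF[6]=C('m')+0=13+0=13
L[7]='n': occ=0, LF[7]=C('n')+0=14+0=14
L[8]='l': occ=2, LF[8]=C('l')+2=9+2=11
L[9]='k': occ=2, LF[9]=C('k')+2=6+2=8
L[10]='i': occ=0, LF[10]=C('i')+0=2+0=2
L[11]='j': occ=1, LF[11]=C('j')+1=3+1=4
L[12]='j': occ=2, LF[12]=C('j')+2=3+2=5
L[13]='l': occ=3, LF[13]=C('l')+3=9+3=12
L[14]='$': occ=0, LF[14]=C('$')+0=0+0=0

Answer: 6 9 7 10 3 1 13 14 11 8 2 4 5 12 0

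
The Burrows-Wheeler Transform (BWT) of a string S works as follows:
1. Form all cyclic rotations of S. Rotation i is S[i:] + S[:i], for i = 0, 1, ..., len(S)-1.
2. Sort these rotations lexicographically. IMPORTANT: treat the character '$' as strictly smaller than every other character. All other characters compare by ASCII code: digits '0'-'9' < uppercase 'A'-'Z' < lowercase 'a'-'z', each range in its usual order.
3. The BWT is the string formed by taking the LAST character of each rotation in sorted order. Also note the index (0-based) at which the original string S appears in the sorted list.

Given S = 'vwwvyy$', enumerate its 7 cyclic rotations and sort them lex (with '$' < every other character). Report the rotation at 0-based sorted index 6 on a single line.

Answer: yy$vwwv

Derivation:
All 7 rotations (rotation i = S[i:]+S[:i]):
  rot[0] = vwwvyy$
  rot[1] = wwvyy$v
  rot[2] = wvyy$vw
  rot[3] = vyy$vww
  rot[4] = yy$vwwv
  rot[5] = y$vwwvy
  rot[6] = $vwwvyy
Sorted (with $ < everything):
  sorted[0] = $vwwvyy
  sorted[1] = vwwvyy$
  sorted[2] = vyy$vww
  sorted[3] = wvyy$vw
  sorted[4] = wwvyy$v
  sorted[5] = y$vwwvy
  sorted[6] = yy$vwwv
sorted[6] = yy$vwwv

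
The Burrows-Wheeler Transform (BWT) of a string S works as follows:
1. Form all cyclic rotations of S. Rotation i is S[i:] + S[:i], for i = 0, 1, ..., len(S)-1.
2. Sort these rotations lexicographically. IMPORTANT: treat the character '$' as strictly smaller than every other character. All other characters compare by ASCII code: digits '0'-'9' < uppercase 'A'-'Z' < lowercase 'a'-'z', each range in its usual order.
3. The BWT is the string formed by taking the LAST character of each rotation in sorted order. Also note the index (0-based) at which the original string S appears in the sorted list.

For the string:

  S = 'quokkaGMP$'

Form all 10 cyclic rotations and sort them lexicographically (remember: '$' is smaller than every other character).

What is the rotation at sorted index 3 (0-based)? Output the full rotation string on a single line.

All 10 rotations (rotation i = S[i:]+S[:i]):
  rot[0] = quokkaGMP$
  rot[1] = uokkaGMP$q
  rot[2] = okkaGMP$qu
  rot[3] = kkaGMP$quo
  rot[4] = kaGMP$quok
  rot[5] = aGMP$quokk
  rot[6] = GMP$quokka
  rot[7] = MP$quokkaG
  rot[8] = P$quokkaGM
  rot[9] = $quokkaGMP
Sorted (with $ < everything):
  sorted[0] = $quokkaGMP
  sorted[1] = GMP$quokka
  sorted[2] = MP$quokkaG
  sorted[3] = P$quokkaGM
  sorted[4] = aGMP$quokk
  sorted[5] = kaGMP$quok
  sorted[6] = kkaGMP$quo
  sorted[7] = okkaGMP$qu
  sorted[8] = quokkaGMP$
  sorted[9] = uokkaGMP$q
sorted[3] = P$quokkaGM

Answer: P$quokkaGM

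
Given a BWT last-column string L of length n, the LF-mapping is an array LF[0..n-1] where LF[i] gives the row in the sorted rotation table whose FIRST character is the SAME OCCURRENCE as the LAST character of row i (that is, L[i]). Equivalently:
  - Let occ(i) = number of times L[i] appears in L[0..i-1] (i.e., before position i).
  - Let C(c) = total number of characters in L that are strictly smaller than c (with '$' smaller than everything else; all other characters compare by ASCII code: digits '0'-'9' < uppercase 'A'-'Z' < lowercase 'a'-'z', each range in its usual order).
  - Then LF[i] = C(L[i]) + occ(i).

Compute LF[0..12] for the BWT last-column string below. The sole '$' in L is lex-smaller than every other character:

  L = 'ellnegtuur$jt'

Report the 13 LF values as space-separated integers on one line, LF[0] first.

Answer: 1 5 6 7 2 3 9 11 12 8 0 4 10

Derivation:
Char counts: '$':1, 'e':2, 'g':1, 'j':1, 'l':2, 'n':1, 'r':1, 't':2, 'u':2
C (first-col start): C('$')=0, C('e')=1, C('g')=3, C('j')=4, C('l')=5, C('n')=7, C('r')=8, C('t')=9, C('u')=11
L[0]='e': occ=0, LF[0]=C('e')+0=1+0=1
L[1]='l': occ=0, LF[1]=C('l')+0=5+0=5
L[2]='l': occ=1, LF[2]=C('l')+1=5+1=6
L[3]='n': occ=0, LF[3]=C('n')+0=7+0=7
L[4]='e': occ=1, LF[4]=C('e')+1=1+1=2
L[5]='g': occ=0, LF[5]=C('g')+0=3+0=3
L[6]='t': occ=0, LF[6]=C('t')+0=9+0=9
L[7]='u': occ=0, LF[7]=C('u')+0=11+0=11
L[8]='u': occ=1, LF[8]=C('u')+1=11+1=12
L[9]='r': occ=0, LF[9]=C('r')+0=8+0=8
L[10]='$': occ=0, LF[10]=C('$')+0=0+0=0
L[11]='j': occ=0, LF[11]=C('j')+0=4+0=4
L[12]='t': occ=1, LF[12]=C('t')+1=9+1=10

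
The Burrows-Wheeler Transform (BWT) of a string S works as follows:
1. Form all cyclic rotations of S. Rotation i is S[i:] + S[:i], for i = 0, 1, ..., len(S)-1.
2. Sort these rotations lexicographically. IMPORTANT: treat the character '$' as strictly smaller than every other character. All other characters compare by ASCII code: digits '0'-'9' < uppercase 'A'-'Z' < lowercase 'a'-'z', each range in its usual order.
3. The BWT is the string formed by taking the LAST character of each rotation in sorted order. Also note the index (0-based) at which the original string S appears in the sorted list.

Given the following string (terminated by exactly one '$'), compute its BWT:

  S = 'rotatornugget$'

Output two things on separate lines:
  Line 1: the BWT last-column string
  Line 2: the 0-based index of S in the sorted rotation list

All 14 rotations (rotation i = S[i:]+S[:i]):
  rot[0] = rotatornugget$
  rot[1] = otatornugget$r
  rot[2] = tatornugget$ro
  rot[3] = atornugget$rot
  rot[4] = tornugget$rota
  rot[5] = ornugget$rotat
  rot[6] = rnugget$rotato
  rot[7] = nugget$rotator
  rot[8] = ugget$rotatorn
  rot[9] = gget$rotatornu
  rot[10] = get$rotatornug
  rot[11] = et$rotatornugg
  rot[12] = t$rotatornugge
  rot[13] = $rotatornugget
Sorted (with $ < everything):
  sorted[0] = $rotatornugget  (last char: 't')
  sorted[1] = atornugget$rot  (last char: 't')
  sorted[2] = et$rotatornugg  (last char: 'g')
  sorted[3] = get$rotatornug  (last char: 'g')
  sorted[4] = gget$rotatornu  (last char: 'u')
  sorted[5] = nugget$rotator  (last char: 'r')
  sorted[6] = ornugget$rotat  (last char: 't')
  sorted[7] = otatornugget$r  (last char: 'r')
  sorted[8] = rnugget$rotato  (last char: 'o')
  sorted[9] = rotatornugget$  (last char: '$')
  sorted[10] = t$rotatornugge  (last char: 'e')
  sorted[11] = tatornugget$ro  (last char: 'o')
  sorted[12] = tornugget$rota  (last char: 'a')
  sorted[13] = ugget$rotatorn  (last char: 'n')
Last column: ttggurtro$eoan
Original string S is at sorted index 9

Answer: ttggurtro$eoan
9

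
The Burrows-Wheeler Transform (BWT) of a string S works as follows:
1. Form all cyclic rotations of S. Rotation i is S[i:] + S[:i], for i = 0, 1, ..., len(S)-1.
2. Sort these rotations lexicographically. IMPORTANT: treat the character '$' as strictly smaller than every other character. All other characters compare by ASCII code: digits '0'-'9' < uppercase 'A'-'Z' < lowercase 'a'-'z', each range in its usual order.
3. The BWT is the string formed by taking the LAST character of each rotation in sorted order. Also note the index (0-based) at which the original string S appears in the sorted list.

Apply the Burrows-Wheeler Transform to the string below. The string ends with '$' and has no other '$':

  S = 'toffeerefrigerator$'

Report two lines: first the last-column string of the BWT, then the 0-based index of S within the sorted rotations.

Answer: rrfrgefoeirttoeef$a
17

Derivation:
All 19 rotations (rotation i = S[i:]+S[:i]):
  rot[0] = toffeerefrigerator$
  rot[1] = offeerefrigerator$t
  rot[2] = ffeerefrigerator$to
  rot[3] = feerefrigerator$tof
  rot[4] = eerefrigerator$toff
  rot[5] = erefrigerator$toffe
  rot[6] = refrigerator$toffee
  rot[7] = efrigerator$toffeer
  rot[8] = frigerator$toffeere
  rot[9] = rigerator$toffeeref
  rot[10] = igerator$toffeerefr
  rot[11] = gerator$toffeerefri
  rot[12] = erator$toffeerefrig
  rot[13] = rator$toffeerefrige
  rot[14] = ator$toffeerefriger
  rot[15] = tor$toffeerefrigera
  rot[16] = or$toffeerefrigerat
  rot[17] = r$toffeerefrigerato
  rot[18] = $toffeerefrigerator
Sorted (with $ < everything):
  sorted[0] = $toffeerefrigerator  (last char: 'r')
  sorted[1] = ator$toffeerefriger  (last char: 'r')
  sorted[2] = eerefrigerator$toff  (last char: 'f')
  sorted[3] = efrigerator$toffeer  (last char: 'r')
  sorted[4] = erator$toffeerefrig  (last char: 'g')
  sorted[5] = erefrigerator$toffe  (last char: 'e')
  sorted[6] = feerefrigerator$tof  (last char: 'f')
  sorted[7] = ffeerefrigerator$to  (last char: 'o')
  sorted[8] = frigerator$toffeere  (last char: 'e')
  sorted[9] = gerator$toffeerefri  (last char: 'i')
  sorted[10] = igerator$toffeerefr  (last char: 'r')
  sorted[11] = offeerefrigerator$t  (last char: 't')
  sorted[12] = or$toffeerefrigerat  (last char: 't')
  sorted[13] = r$toffeerefrigerato  (last char: 'o')
  sorted[14] = rator$toffeerefrige  (last char: 'e')
  sorted[15] = refrigerator$toffee  (last char: 'e')
  sorted[16] = rigerator$toffeeref  (last char: 'f')
  sorted[17] = toffeerefrigerator$  (last char: '$')
  sorted[18] = tor$toffeerefrigera  (last char: 'a')
Last column: rrfrgefoeirttoeef$a
Original string S is at sorted index 17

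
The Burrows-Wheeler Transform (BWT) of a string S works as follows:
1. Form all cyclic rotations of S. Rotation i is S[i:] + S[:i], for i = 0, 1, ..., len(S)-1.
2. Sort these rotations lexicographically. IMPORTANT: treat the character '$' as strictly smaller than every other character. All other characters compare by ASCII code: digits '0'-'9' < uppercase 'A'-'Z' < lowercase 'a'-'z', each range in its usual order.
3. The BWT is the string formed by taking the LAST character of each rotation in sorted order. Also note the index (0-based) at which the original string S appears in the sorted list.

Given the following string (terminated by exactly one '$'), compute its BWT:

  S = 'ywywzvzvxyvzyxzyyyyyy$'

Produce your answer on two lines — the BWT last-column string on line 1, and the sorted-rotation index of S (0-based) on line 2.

Answer: yzzyyyvyyx$wzyyyyzvwvx
10

Derivation:
All 22 rotations (rotation i = S[i:]+S[:i]):
  rot[0] = ywywzvzvxyvzyxzyyyyyy$
  rot[1] = wywzvzvxyvzyxzyyyyyy$y
  rot[2] = ywzvzvxyvzyxzyyyyyy$yw
  rot[3] = wzvzvxyvzyxzyyyyyy$ywy
  rot[4] = zvzvxyvzyxzyyyyyy$ywyw
  rot[5] = vzvxyvzyxzyyyyyy$ywywz
  rot[6] = zvxyvzyxzyyyyyy$ywywzv
  rot[7] = vxyvzyxzyyyyyy$ywywzvz
  rot[8] = xyvzyxzyyyyyy$ywywzvzv
  rot[9] = yvzyxzyyyyyy$ywywzvzvx
  rot[10] = vzyxzyyyyyy$ywywzvzvxy
  rot[11] = zyxzyyyyyy$ywywzvzvxyv
  rot[12] = yxzyyyyyy$ywywzvzvxyvz
  rot[13] = xzyyyyyy$ywywzvzvxyvzy
  rot[14] = zyyyyyy$ywywzvzvxyvzyx
  rot[15] = yyyyyy$ywywzvzvxyvzyxz
  rot[16] = yyyyy$ywywzvzvxyvzyxzy
  rot[17] = yyyy$ywywzvzvxyvzyxzyy
  rot[18] = yyy$ywywzvzvxyvzyxzyyy
  rot[19] = yy$ywywzvzvxyvzyxzyyyy
  rot[20] = y$ywywzvzvxyvzyxzyyyyy
  rot[21] = $ywywzvzvxyvzyxzyyyyyy
Sorted (with $ < everything):
  sorted[0] = $ywywzvzvxyvzyxzyyyyyy  (last char: 'y')
  sorted[1] = vxyvzyxzyyyyyy$ywywzvz  (last char: 'z')
  sorted[2] = vzvxyvzyxzyyyyyy$ywywz  (last char: 'z')
  sorted[3] = vzyxzyyyyyy$ywywzvzvxy  (last char: 'y')
  sorted[4] = wywzvzvxyvzyxzyyyyyy$y  (last char: 'y')
  sorted[5] = wzvzvxyvzyxzyyyyyy$ywy  (last char: 'y')
  sorted[6] = xyvzyxzyyyyyy$ywywzvzv  (last char: 'v')
  sorted[7] = xzyyyyyy$ywywzvzvxyvzy  (last char: 'y')
  sorted[8] = y$ywywzvzvxyvzyxzyyyyy  (last char: 'y')
  sorted[9] = yvzyxzyyyyyy$ywywzvzvx  (last char: 'x')
  sorted[10] = ywywzvzvxyvzyxzyyyyyy$  (last char: '$')
  sorted[11] = ywzvzvxyvzyxzyyyyyy$yw  (last char: 'w')
  sorted[12] = yxzyyyyyy$ywywzvzvxyvz  (last char: 'z')
  sorted[13] = yy$ywywzvzvxyvzyxzyyyy  (last char: 'y')
  sorted[14] = yyy$ywywzvzvxyvzyxzyyy  (last char: 'y')
  sorted[15] = yyyy$ywywzvzvxyvzyxzyy  (last char: 'y')
  sorted[16] = yyyyy$ywywzvzvxyvzyxzy  (last char: 'y')
  sorted[17] = yyyyyy$ywywzvzvxyvzyxz  (last char: 'z')
  sorted[18] = zvxyvzyxzyyyyyy$ywywzv  (last char: 'v')
  sorted[19] = zvzvxyvzyxzyyyyyy$ywyw  (last char: 'w')
  sorted[20] = zyxzyyyyyy$ywywzvzvxyv  (last char: 'v')
  sorted[21] = zyyyyyy$ywywzvzvxyvzyx  (last char: 'x')
Last column: yzzyyyvyyx$wzyyyyzvwvx
Original string S is at sorted index 10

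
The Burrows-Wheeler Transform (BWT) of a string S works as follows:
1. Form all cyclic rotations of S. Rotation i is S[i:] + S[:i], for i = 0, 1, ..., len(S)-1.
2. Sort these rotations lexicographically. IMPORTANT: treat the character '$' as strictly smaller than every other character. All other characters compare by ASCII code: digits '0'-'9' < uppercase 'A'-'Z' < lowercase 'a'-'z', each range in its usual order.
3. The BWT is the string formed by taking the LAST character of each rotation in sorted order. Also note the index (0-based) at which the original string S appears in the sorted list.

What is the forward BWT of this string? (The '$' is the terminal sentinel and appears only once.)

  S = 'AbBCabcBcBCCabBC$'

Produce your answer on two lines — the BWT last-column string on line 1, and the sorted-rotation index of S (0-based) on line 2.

Answer: C$bcbcBBCBCCaAaBb
1

Derivation:
All 17 rotations (rotation i = S[i:]+S[:i]):
  rot[0] = AbBCabcBcBCCabBC$
  rot[1] = bBCabcBcBCCabBC$A
  rot[2] = BCabcBcBCCabBC$Ab
  rot[3] = CabcBcBCCabBC$AbB
  rot[4] = abcBcBCCabBC$AbBC
  rot[5] = bcBcBCCabBC$AbBCa
  rot[6] = cBcBCCabBC$AbBCab
  rot[7] = BcBCCabBC$AbBCabc
  rot[8] = cBCCabBC$AbBCabcB
  rot[9] = BCCabBC$AbBCabcBc
  rot[10] = CCabBC$AbBCabcBcB
  rot[11] = CabBC$AbBCabcBcBC
  rot[12] = abBC$AbBCabcBcBCC
  rot[13] = bBC$AbBCabcBcBCCa
  rot[14] = BC$AbBCabcBcBCCab
  rot[15] = C$AbBCabcBcBCCabB
  rot[16] = $AbBCabcBcBCCabBC
Sorted (with $ < everything):
  sorted[0] = $AbBCabcBcBCCabBC  (last char: 'C')
  sorted[1] = AbBCabcBcBCCabBC$  (last char: '$')
  sorted[2] = BC$AbBCabcBcBCCab  (last char: 'b')
  sorted[3] = BCCabBC$AbBCabcBc  (last char: 'c')
  sorted[4] = BCabcBcBCCabBC$Ab  (last char: 'b')
  sorted[5] = BcBCCabBC$AbBCabc  (last char: 'c')
  sorted[6] = C$AbBCabcBcBCCabB  (last char: 'B')
  sorted[7] = CCabBC$AbBCabcBcB  (last char: 'B')
  sorted[8] = CabBC$AbBCabcBcBC  (last char: 'C')
  sorted[9] = CabcBcBCCabBC$AbB  (last char: 'B')
  sorted[10] = abBC$AbBCabcBcBCC  (last char: 'C')
  sorted[11] = abcBcBCCabBC$AbBC  (last char: 'C')
  sorted[12] = bBC$AbBCabcBcBCCa  (last char: 'a')
  sorted[13] = bBCabcBcBCCabBC$A  (last char: 'A')
  sorted[14] = bcBcBCCabBC$AbBCa  (last char: 'a')
  sorted[15] = cBCCabBC$AbBCabcB  (last char: 'B')
  sorted[16] = cBcBCCabBC$AbBCab  (last char: 'b')
Last column: C$bcbcBBCBCCaAaBb
Original string S is at sorted index 1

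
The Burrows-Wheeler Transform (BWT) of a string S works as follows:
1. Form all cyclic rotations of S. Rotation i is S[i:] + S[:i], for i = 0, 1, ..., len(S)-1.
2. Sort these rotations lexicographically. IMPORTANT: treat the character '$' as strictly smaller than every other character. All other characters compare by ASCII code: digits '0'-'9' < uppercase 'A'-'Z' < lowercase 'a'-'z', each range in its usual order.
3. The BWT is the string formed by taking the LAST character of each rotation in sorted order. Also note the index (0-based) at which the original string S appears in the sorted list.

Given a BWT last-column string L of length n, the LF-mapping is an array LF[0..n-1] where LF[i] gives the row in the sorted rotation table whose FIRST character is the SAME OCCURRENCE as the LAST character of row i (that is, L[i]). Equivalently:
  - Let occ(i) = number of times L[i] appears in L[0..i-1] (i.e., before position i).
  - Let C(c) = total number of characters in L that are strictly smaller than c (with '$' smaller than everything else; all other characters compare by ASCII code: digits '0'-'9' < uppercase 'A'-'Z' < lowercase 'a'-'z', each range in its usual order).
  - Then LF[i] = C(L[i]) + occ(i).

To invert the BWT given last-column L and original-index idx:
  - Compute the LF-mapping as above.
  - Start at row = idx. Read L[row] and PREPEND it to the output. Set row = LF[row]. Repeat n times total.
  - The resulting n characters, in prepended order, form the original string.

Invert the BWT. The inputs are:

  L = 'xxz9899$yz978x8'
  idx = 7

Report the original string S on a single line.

LF mapping: 9 10 13 5 2 6 7 0 12 14 8 1 3 11 4
Walk LF starting at row 7, prepending L[row]:
  step 1: row=7, L[7]='$', prepend. Next row=LF[7]=0
  step 2: row=0, L[0]='x', prepend. Next row=LF[0]=9
  step 3: row=9, L[9]='z', prepend. Next row=LF[9]=14
  step 4: row=14, L[14]='8', prepend. Next row=LF[14]=4
  step 5: row=4, L[4]='8', prepend. Next row=LF[4]=2
  step 6: row=2, L[2]='z', prepend. Next row=LF[2]=13
  step 7: row=13, L[13]='x', prepend. Next row=LF[13]=11
  step 8: row=11, L[11]='7', prepend. Next row=LF[11]=1
  step 9: row=1, L[1]='x', prepend. Next row=LF[1]=10
  step 10: row=10, L[10]='9', prepend. Next row=LF[10]=8
  step 11: row=8, L[8]='y', prepend. Next row=LF[8]=12
  step 12: row=12, L[12]='8', prepend. Next row=LF[12]=3
  step 13: row=3, L[3]='9', prepend. Next row=LF[3]=5
  step 14: row=5, L[5]='9', prepend. Next row=LF[5]=6
  step 15: row=6, L[6]='9', prepend. Next row=LF[6]=7
Reversed output: 9998y9x7xz88zx$

Answer: 9998y9x7xz88zx$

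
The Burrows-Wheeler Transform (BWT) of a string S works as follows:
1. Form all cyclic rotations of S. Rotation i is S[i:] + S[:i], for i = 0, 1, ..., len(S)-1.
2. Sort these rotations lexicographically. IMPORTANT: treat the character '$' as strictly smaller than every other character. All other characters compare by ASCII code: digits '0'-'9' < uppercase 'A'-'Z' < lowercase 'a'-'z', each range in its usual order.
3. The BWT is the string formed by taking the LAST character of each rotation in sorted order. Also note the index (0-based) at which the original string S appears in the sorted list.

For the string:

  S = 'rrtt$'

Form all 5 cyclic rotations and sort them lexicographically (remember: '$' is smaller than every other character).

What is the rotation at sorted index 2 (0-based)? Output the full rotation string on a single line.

All 5 rotations (rotation i = S[i:]+S[:i]):
  rot[0] = rrtt$
  rot[1] = rtt$r
  rot[2] = tt$rr
  rot[3] = t$rrt
  rot[4] = $rrtt
Sorted (with $ < everything):
  sorted[0] = $rrtt
  sorted[1] = rrtt$
  sorted[2] = rtt$r
  sorted[3] = t$rrt
  sorted[4] = tt$rr
sorted[2] = rtt$r

Answer: rtt$r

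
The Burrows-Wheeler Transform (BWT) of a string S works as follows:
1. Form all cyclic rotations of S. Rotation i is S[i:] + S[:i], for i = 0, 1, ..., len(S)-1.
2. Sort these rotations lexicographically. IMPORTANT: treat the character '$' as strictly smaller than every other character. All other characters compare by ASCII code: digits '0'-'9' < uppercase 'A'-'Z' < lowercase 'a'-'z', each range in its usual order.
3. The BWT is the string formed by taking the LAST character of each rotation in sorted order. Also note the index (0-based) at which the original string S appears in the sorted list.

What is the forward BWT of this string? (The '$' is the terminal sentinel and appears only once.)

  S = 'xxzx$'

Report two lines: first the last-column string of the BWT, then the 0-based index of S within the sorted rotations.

All 5 rotations (rotation i = S[i:]+S[:i]):
  rot[0] = xxzx$
  rot[1] = xzx$x
  rot[2] = zx$xx
  rot[3] = x$xxz
  rot[4] = $xxzx
Sorted (with $ < everything):
  sorted[0] = $xxzx  (last char: 'x')
  sorted[1] = x$xxz  (last char: 'z')
  sorted[2] = xxzx$  (last char: '$')
  sorted[3] = xzx$x  (last char: 'x')
  sorted[4] = zx$xx  (last char: 'x')
Last column: xz$xx
Original string S is at sorted index 2

Answer: xz$xx
2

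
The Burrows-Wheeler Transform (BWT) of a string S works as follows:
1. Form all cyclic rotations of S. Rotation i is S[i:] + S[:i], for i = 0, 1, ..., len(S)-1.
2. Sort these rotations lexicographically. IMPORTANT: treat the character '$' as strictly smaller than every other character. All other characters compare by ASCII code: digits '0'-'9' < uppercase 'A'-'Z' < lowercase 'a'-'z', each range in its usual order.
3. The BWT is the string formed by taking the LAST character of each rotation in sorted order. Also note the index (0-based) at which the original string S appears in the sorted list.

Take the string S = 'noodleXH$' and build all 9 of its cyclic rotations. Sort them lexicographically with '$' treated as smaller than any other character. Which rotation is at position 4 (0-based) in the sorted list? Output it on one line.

Answer: eXH$noodl

Derivation:
All 9 rotations (rotation i = S[i:]+S[:i]):
  rot[0] = noodleXH$
  rot[1] = oodleXH$n
  rot[2] = odleXH$no
  rot[3] = dleXH$noo
  rot[4] = leXH$nood
  rot[5] = eXH$noodl
  rot[6] = XH$noodle
  rot[7] = H$noodleX
  rot[8] = $noodleXH
Sorted (with $ < everything):
  sorted[0] = $noodleXH
  sorted[1] = H$noodleX
  sorted[2] = XH$noodle
  sorted[3] = dleXH$noo
  sorted[4] = eXH$noodl
  sorted[5] = leXH$nood
  sorted[6] = noodleXH$
  sorted[7] = odleXH$no
  sorted[8] = oodleXH$n
sorted[4] = eXH$noodl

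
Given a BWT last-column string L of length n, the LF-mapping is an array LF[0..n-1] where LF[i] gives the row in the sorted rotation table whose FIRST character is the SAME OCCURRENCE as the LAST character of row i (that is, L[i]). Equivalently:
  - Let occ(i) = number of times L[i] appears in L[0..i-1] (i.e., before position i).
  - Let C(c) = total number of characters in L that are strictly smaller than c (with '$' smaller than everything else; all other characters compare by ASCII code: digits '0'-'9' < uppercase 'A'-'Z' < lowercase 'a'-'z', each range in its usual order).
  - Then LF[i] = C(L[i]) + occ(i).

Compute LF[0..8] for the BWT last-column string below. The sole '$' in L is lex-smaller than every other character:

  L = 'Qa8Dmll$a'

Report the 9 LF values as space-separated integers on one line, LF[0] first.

Char counts: '$':1, '8':1, 'D':1, 'Q':1, 'a':2, 'l':2, 'm':1
C (first-col start): C('$')=0, C('8')=1, C('D')=2, C('Q')=3, C('a')=4, C('l')=6, C('m')=8
L[0]='Q': occ=0, LF[0]=C('Q')+0=3+0=3
L[1]='a': occ=0, LF[1]=C('a')+0=4+0=4
L[2]='8': occ=0, LF[2]=C('8')+0=1+0=1
L[3]='D': occ=0, LF[3]=C('D')+0=2+0=2
L[4]='m': occ=0, LF[4]=C('m')+0=8+0=8
L[5]='l': occ=0, LF[5]=C('l')+0=6+0=6
L[6]='l': occ=1, LF[6]=C('l')+1=6+1=7
L[7]='$': occ=0, LF[7]=C('$')+0=0+0=0
L[8]='a': occ=1, LF[8]=C('a')+1=4+1=5

Answer: 3 4 1 2 8 6 7 0 5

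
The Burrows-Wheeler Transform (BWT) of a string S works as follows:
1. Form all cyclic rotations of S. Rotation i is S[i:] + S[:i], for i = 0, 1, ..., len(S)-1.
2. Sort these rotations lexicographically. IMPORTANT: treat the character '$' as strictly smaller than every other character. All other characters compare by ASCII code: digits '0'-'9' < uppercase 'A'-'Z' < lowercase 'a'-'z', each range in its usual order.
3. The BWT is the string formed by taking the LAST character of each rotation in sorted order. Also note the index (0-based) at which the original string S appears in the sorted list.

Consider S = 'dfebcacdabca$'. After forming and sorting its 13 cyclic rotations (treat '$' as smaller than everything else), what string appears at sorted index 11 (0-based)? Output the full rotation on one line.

All 13 rotations (rotation i = S[i:]+S[:i]):
  rot[0] = dfebcacdabca$
  rot[1] = febcacdabca$d
  rot[2] = ebcacdabca$df
  rot[3] = bcacdabca$dfe
  rot[4] = cacdabca$dfeb
  rot[5] = acdabca$dfebc
  rot[6] = cdabca$dfebca
  rot[7] = dabca$dfebcac
  rot[8] = abca$dfebcacd
  rot[9] = bca$dfebcacda
  rot[10] = ca$dfebcacdab
  rot[11] = a$dfebcacdabc
  rot[12] = $dfebcacdabca
Sorted (with $ < everything):
  sorted[0] = $dfebcacdabca
  sorted[1] = a$dfebcacdabc
  sorted[2] = abca$dfebcacd
  sorted[3] = acdabca$dfebc
  sorted[4] = bca$dfebcacda
  sorted[5] = bcacdabca$dfe
  sorted[6] = ca$dfebcacdab
  sorted[7] = cacdabca$dfeb
  sorted[8] = cdabca$dfebca
  sorted[9] = dabca$dfebcac
  sorted[10] = dfebcacdabca$
  sorted[11] = ebcacdabca$df
  sorted[12] = febcacdabca$d
sorted[11] = ebcacdabca$df

Answer: ebcacdabca$df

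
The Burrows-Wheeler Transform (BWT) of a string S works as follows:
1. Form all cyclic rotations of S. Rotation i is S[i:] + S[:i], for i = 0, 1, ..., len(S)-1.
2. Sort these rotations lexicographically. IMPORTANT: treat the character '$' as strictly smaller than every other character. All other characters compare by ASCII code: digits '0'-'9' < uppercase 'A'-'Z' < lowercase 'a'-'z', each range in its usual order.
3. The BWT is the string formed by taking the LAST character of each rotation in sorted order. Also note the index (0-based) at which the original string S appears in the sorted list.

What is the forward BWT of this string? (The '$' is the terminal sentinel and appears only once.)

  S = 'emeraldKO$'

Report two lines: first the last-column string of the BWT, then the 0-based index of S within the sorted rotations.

All 10 rotations (rotation i = S[i:]+S[:i]):
  rot[0] = emeraldKO$
  rot[1] = meraldKO$e
  rot[2] = eraldKO$em
  rot[3] = raldKO$eme
  rot[4] = aldKO$emer
  rot[5] = ldKO$emera
  rot[6] = dKO$emeral
  rot[7] = KO$emerald
  rot[8] = O$emeraldK
  rot[9] = $emeraldKO
Sorted (with $ < everything):
  sorted[0] = $emeraldKO  (last char: 'O')
  sorted[1] = KO$emerald  (last char: 'd')
  sorted[2] = O$emeraldK  (last char: 'K')
  sorted[3] = aldKO$emer  (last char: 'r')
  sorted[4] = dKO$emeral  (last char: 'l')
  sorted[5] = emeraldKO$  (last char: '$')
  sorted[6] = eraldKO$em  (last char: 'm')
  sorted[7] = ldKO$emera  (last char: 'a')
  sorted[8] = meraldKO$e  (last char: 'e')
  sorted[9] = raldKO$eme  (last char: 'e')
Last column: OdKrl$maee
Original string S is at sorted index 5

Answer: OdKrl$maee
5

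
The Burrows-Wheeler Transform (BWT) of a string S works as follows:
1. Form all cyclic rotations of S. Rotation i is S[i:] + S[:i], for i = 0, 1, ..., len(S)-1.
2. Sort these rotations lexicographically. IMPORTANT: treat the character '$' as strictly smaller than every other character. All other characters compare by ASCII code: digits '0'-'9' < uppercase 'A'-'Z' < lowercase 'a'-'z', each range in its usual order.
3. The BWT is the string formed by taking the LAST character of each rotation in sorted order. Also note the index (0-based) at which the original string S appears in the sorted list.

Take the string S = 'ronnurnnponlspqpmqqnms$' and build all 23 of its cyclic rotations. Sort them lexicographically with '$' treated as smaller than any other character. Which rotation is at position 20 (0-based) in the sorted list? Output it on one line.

Answer: s$ronnurnnponlspqpmqqnm

Derivation:
All 23 rotations (rotation i = S[i:]+S[:i]):
  rot[0] = ronnurnnponlspqpmqqnms$
  rot[1] = onnurnnponlspqpmqqnms$r
  rot[2] = nnurnnponlspqpmqqnms$ro
  rot[3] = nurnnponlspqpmqqnms$ron
  rot[4] = urnnponlspqpmqqnms$ronn
  rot[5] = rnnponlspqpmqqnms$ronnu
  rot[6] = nnponlspqpmqqnms$ronnur
  rot[7] = nponlspqpmqqnms$ronnurn
  rot[8] = ponlspqpmqqnms$ronnurnn
  rot[9] = onlspqpmqqnms$ronnurnnp
  rot[10] = nlspqpmqqnms$ronnurnnpo
  rot[11] = lspqpmqqnms$ronnurnnpon
  rot[12] = spqpmqqnms$ronnurnnponl
  rot[13] = pqpmqqnms$ronnurnnponls
  rot[14] = qpmqqnms$ronnurnnponlsp
  rot[15] = pmqqnms$ronnurnnponlspq
  rot[16] = mqqnms$ronnurnnponlspqp
  rot[17] = qqnms$ronnurnnponlspqpm
  rot[18] = qnms$ronnurnnponlspqpmq
  rot[19] = nms$ronnurnnponlspqpmqq
  rot[20] = ms$ronnurnnponlspqpmqqn
  rot[21] = s$ronnurnnponlspqpmqqnm
  rot[22] = $ronnurnnponlspqpmqqnms
Sorted (with $ < everything):
  sorted[0] = $ronnurnnponlspqpmqqnms
  sorted[1] = lspqpmqqnms$ronnurnnpon
  sorted[2] = mqqnms$ronnurnnponlspqp
  sorted[3] = ms$ronnurnnponlspqpmqqn
  sorted[4] = nlspqpmqqnms$ronnurnnpo
  sorted[5] = nms$ronnurnnponlspqpmqq
  sorted[6] = nnponlspqpmqqnms$ronnur
  sorted[7] = nnurnnponlspqpmqqnms$ro
  sorted[8] = nponlspqpmqqnms$ronnurn
  sorted[9] = nurnnponlspqpmqqnms$ron
  sorted[10] = onlspqpmqqnms$ronnurnnp
  sorted[11] = onnurnnponlspqpmqqnms$r
  sorted[12] = pmqqnms$ronnurnnponlspq
  sorted[13] = ponlspqpmqqnms$ronnurnn
  sorted[14] = pqpmqqnms$ronnurnnponls
  sorted[15] = qnms$ronnurnnponlspqpmq
  sorted[16] = qpmqqnms$ronnurnnponlsp
  sorted[17] = qqnms$ronnurnnponlspqpm
  sorted[18] = rnnponlspqpmqqnms$ronnu
  sorted[19] = ronnurnnponlspqpmqqnms$
  sorted[20] = s$ronnurnnponlspqpmqqnm
  sorted[21] = spqpmqqnms$ronnurnnponl
  sorted[22] = urnnponlspqpmqqnms$ronn
sorted[20] = s$ronnurnnponlspqpmqqnm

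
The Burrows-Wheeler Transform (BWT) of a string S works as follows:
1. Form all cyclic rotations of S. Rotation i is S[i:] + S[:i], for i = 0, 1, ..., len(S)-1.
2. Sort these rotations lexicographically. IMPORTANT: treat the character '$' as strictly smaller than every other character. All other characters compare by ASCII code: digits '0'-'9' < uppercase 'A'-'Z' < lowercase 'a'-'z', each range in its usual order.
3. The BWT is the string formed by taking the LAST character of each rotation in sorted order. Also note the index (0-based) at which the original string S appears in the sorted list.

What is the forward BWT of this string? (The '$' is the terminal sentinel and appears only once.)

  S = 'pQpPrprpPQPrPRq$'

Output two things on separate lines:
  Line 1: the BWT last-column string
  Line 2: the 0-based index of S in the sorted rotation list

All 16 rotations (rotation i = S[i:]+S[:i]):
  rot[0] = pQpPrprpPQPrPRq$
  rot[1] = QpPrprpPQPrPRq$p
  rot[2] = pPrprpPQPrPRq$pQ
  rot[3] = PrprpPQPrPRq$pQp
  rot[4] = rprpPQPrPRq$pQpP
  rot[5] = prpPQPrPRq$pQpPr
  rot[6] = rpPQPrPRq$pQpPrp
  rot[7] = pPQPrPRq$pQpPrpr
  rot[8] = PQPrPRq$pQpPrprp
  rot[9] = QPrPRq$pQpPrprpP
  rot[10] = PrPRq$pQpPrprpPQ
  rot[11] = rPRq$pQpPrprpPQP
  rot[12] = PRq$pQpPrprpPQPr
  rot[13] = Rq$pQpPrprpPQPrP
  rot[14] = q$pQpPrprpPQPrPR
  rot[15] = $pQpPrprpPQPrPRq
Sorted (with $ < everything):
  sorted[0] = $pQpPrprpPQPrPRq  (last char: 'q')
  sorted[1] = PQPrPRq$pQpPrprp  (last char: 'p')
  sorted[2] = PRq$pQpPrprpPQPr  (last char: 'r')
  sorted[3] = PrPRq$pQpPrprpPQ  (last char: 'Q')
  sorted[4] = PrprpPQPrPRq$pQp  (last char: 'p')
  sorted[5] = QPrPRq$pQpPrprpP  (last char: 'P')
  sorted[6] = QpPrprpPQPrPRq$p  (last char: 'p')
  sorted[7] = Rq$pQpPrprpPQPrP  (last char: 'P')
  sorted[8] = pPQPrPRq$pQpPrpr  (last char: 'r')
  sorted[9] = pPrprpPQPrPRq$pQ  (last char: 'Q')
  sorted[10] = pQpPrprpPQPrPRq$  (last char: '$')
  sorted[11] = prpPQPrPRq$pQpPr  (last char: 'r')
  sorted[12] = q$pQpPrprpPQPrPR  (last char: 'R')
  sorted[13] = rPRq$pQpPrprpPQP  (last char: 'P')
  sorted[14] = rpPQPrPRq$pQpPrp  (last char: 'p')
  sorted[15] = rprpPQPrPRq$pQpP  (last char: 'P')
Last column: qprQpPpPrQ$rRPpP
Original string S is at sorted index 10

Answer: qprQpPpPrQ$rRPpP
10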